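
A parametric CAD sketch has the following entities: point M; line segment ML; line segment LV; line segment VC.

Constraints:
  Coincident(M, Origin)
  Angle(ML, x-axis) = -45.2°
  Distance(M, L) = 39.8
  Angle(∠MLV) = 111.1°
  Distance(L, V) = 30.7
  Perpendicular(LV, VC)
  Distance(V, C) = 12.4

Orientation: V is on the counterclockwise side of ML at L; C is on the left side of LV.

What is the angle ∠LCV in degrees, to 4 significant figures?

68.01°

∠MLV = 111.1°, so LV runs at -45.2° + (180° − 111.1°) = 23.70° from the x-axis; with |LV| = 30.7, V = L + 30.7·(cos 23.70°, sin 23.70°) = (56.16, -15.90). LV ⟂ VC; with |VC| = 12.4 on the left of LV, C = V + 12.4·(-0.4019, 0.9157) = (51.17, -4.547). Then cos ∠LCV = CL·CV / (|CL||CV|), giving 68.01°.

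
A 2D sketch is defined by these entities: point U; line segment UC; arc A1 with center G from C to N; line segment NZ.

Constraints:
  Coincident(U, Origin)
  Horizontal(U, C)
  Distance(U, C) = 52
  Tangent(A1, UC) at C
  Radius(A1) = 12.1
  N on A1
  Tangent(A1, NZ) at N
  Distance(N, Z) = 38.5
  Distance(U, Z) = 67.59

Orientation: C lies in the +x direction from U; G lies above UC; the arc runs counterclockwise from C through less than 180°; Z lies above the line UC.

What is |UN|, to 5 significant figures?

65.094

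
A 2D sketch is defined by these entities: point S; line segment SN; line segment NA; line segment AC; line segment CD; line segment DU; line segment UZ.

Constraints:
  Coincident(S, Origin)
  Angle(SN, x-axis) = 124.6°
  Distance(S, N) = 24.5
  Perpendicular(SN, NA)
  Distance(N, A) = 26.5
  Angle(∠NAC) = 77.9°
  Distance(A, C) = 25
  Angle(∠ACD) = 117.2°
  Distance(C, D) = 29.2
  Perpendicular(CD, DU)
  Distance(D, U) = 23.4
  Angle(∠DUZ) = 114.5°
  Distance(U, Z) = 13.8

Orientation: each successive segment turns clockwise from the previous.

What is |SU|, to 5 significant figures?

19.899

S is at the origin; SN runs at 124.6° with length 24.5, so N = (-13.912, 20.167). The perpendicularity gives NA at right angles to SN, so NA runs at 34.600°; with |NA| = 26.5, A = (7.9009, 35.215). ∠NAC = 77.9° gives AC at -67.500° from the x-axis; with |AC| = 25.0, C = (17.468, 12.118). ∠ACD = 117.2° gives CD at -130.30° from the x-axis; with |CD| = 29.2, D = (-1.4182, -10.152). CD ⟂ DU, so DU runs at 139.70°; with |DU| = 23.4, U = (-19.265, 4.9827). Then |SU| = |U − S| = 19.899.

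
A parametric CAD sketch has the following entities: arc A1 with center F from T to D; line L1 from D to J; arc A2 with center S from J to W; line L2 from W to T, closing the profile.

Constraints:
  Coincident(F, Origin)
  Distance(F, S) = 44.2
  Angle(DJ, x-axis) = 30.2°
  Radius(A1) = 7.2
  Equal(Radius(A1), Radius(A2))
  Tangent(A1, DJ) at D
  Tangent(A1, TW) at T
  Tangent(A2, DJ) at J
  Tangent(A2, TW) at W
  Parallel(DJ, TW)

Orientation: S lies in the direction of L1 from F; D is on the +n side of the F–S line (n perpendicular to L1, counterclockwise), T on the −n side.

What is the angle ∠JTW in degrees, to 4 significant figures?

18.05°

The slot axis is L1's direction at 30.2°, so u = (cos 30.2°, sin 30.2°) = (0.8643, 0.5030) and n = (−sin 30.2°, cos 30.2°) = (-0.5030, 0.8643). F is at the origin and S lies 44.2 along u from F, so S = 44.2·u = (38.20, 22.23). Tangency of A1 to both parallel lines with radius 7.2 puts D and T at F ± 7.2·n: D = (-3.622, 6.223), T = (3.622, -6.223). Equal radii place J and W the same way about S: J = S + 7.2·n = (34.58, 28.46), W = S − 7.2·n = (41.82, 16.01). Then cos ∠JTW = TJ·TW / (|TJ||TW|), giving 18.05°.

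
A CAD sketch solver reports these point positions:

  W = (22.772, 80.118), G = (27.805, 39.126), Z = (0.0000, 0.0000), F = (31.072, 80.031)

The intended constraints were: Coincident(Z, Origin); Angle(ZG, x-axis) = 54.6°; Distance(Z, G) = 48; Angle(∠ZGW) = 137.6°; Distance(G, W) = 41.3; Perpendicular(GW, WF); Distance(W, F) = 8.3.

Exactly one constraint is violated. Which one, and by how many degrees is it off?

Perpendicular(GW, WF) — off by 7.60°.

Z = (0.00, 0.00) ✓; ZG at 54.60° ✓; |ZG| = 48.00 ✓; ∠ZGW = 137.6° ✓; |GW| = 41.30 ✓; ∠(GW, WF) = 97.60° ✗; |WF| = 8.300 ✓.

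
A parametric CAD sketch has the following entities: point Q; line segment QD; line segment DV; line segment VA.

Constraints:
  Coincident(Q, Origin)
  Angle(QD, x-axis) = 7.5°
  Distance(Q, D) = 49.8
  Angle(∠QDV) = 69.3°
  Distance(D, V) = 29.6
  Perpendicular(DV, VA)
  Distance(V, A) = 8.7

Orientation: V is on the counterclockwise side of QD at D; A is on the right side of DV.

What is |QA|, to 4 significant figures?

56.57

∠QDV = 69.3°, so DV runs at 7.5° + (180° − 69.3°) = 118.2° from the x-axis; with |DV| = 29.6, V = D + 29.6·(cos 118.2°, sin 118.2°) = (35.39, 32.59). DV is perpendicular to VA; with |VA| = 8.7 on the right of DV, A = V + 8.7·(0.8813, 0.4726) = (43.05, 36.70). Then |QA| = |A − Q| = 56.57.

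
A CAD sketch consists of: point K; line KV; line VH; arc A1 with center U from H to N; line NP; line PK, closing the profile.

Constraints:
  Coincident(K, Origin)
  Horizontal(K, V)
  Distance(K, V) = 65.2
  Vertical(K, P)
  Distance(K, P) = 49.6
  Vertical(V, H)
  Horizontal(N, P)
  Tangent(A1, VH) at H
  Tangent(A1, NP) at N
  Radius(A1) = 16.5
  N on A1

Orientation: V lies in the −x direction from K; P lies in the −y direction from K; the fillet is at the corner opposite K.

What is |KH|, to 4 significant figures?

73.12

K is at the origin; K and V share the same y with |KV| = 65.2 and V on the −x side, so V = (-65.20, 0.000). KP is vertical with |KP| = 49.6 and P on the −y side, so P = (0.000, -49.60). The virtual corner opposite K is at (-65.20, -49.60). Since A1 is tangent to VH there, UH ⟂ VH and the tangent condition forces UN to be normal to NP, with radius 16.5, so the center U sits 16.5 in from both sides at U = (-48.70, -33.10). That places the tangent points at H = (-65.20, -33.10) on VH and N = (-48.70, -49.60) on NP. Then |KH| = |H − K| = 73.12.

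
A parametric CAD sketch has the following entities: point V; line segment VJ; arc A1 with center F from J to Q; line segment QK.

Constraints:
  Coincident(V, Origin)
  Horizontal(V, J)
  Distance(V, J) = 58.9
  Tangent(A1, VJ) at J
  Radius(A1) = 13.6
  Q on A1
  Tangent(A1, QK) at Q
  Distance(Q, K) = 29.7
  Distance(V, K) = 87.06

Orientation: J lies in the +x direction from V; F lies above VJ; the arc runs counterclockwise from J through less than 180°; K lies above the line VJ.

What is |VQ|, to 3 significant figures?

73.3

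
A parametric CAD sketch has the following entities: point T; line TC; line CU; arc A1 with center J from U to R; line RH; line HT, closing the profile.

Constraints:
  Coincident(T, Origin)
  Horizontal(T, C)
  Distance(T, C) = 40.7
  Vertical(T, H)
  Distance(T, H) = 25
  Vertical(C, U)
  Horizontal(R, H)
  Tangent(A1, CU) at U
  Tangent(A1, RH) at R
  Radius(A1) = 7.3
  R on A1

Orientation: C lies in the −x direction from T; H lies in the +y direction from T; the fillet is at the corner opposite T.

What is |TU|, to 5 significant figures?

44.382

T is at the origin; TC is horizontal with |TC| = 40.7 and C on the −x side, so C = (-40.700, 0.0000). T and H share the same x with |TH| = 25.0 and H on the +y side, so H = (0.0000, 25.000). The virtual corner opposite T is at (-40.700, 25.000). The tangent condition forces JU to be normal to CU and since A1 is tangent to RH there, JR ⟂ RH, with radius 7.3, so the center J sits 7.3 in from both sides at J = (-33.400, 17.700). That places the tangent points at U = (-40.700, 17.700) on CU and R = (-33.400, 25.000) on RH. Then |TU| = |U − T| = 44.382.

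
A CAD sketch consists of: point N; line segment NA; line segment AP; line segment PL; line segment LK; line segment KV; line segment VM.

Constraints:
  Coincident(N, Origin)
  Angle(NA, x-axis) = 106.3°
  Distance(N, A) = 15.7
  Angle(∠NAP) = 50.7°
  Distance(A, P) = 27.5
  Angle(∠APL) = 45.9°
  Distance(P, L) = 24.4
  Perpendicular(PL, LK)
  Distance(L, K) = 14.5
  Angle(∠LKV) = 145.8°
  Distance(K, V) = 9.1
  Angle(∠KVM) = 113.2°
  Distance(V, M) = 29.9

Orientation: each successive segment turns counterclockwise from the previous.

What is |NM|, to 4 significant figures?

33.31

N is at the origin; NA runs at 106.3° with length 15.7, so A = (-4.406, 15.07). ∠NAP = 50.7° gives AP at -124.4° from the x-axis; with |AP| = 27.5, P = (-19.94, -7.622). ∠APL = 45.9° gives PL at 9.700° from the x-axis; with |PL| = 24.4, L = (4.108, -3.511). PL is perpendicular to LK, so LK runs at 99.70°; with |LK| = 14.5, K = (1.665, 10.78). ∠LKV = 145.8° gives KV at 133.9° from the x-axis; with |KV| = 9.1, V = (-4.645, 17.34). ∠KVM = 113.2° gives VM at -159.3° from the x-axis; with |VM| = 29.9, M = (-32.61, 6.770). Then |NM| = |M − N| = 33.31.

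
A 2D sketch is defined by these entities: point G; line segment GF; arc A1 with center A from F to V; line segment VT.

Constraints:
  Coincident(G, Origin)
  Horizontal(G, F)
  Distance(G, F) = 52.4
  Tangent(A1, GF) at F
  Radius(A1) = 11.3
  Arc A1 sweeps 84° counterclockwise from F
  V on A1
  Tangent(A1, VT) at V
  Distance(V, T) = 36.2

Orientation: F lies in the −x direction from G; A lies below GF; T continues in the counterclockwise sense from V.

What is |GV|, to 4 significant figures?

64.44

G is at the origin; GF is horizontal with |GF| = 52.4 and F on the −x side, so F = (-52.40, 0.000). Since A1 is tangent to GF there, AF ⟂ GF, so A = F + (0, -11.3) = (-52.40, -11.30). On A1, F sits at bearing 90° from A; an 84° counterclockwise sweep puts V at bearing 174°, so V = A + 11.3·(cos 174°, sin 174°) = (-63.64, -10.12). Then |GV| = |V − G| = 64.44.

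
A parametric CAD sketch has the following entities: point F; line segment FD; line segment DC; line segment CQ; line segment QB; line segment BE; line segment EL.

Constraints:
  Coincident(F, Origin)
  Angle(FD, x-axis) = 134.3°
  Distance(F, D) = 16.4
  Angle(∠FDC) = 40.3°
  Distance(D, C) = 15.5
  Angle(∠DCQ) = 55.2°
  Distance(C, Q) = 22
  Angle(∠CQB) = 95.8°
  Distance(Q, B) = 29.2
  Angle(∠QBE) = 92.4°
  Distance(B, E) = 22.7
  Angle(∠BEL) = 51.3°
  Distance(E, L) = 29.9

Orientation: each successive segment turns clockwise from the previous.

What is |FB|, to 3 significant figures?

35.7

F is at the origin; FD runs at 134.3° with length 16.4, so D = (-11.5, 11.7). ∠FDC = 40.3° gives DC at -5.40° from the x-axis; with |DC| = 15.5, C = (3.98, 10.3). ∠DCQ = 55.2° gives CQ at -130° from the x-axis; with |CQ| = 22.0, Q = (-10.2, -6.52). ∠CQB = 95.8° gives QB at 146° from the x-axis; with |QB| = 29.2, B = (-34.3, 9.97). Then |FB| = |B − F| = 35.7.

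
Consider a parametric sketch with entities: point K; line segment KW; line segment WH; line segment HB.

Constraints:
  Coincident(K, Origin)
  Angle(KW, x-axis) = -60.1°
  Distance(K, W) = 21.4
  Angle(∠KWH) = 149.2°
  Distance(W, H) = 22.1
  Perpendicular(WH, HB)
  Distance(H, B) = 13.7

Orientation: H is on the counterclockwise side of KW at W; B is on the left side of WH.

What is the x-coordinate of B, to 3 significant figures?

36.6

K is at the origin; KW runs at -60.1° with length 21.4, so W = 21.4·(cos -60.1°, sin -60.1°) = (10.7, -18.6). ∠KWH = 149.2°, so WH runs at -60.1° + (180° − 149.2°) = -29.3° from the x-axis; with |WH| = 22.1, H = W + 22.1·(cos -29.3°, sin -29.3°) = (29.9, -29.4). The perpendicularity gives HB at right angles to WH; with |HB| = 13.7 on the left of WH, B = H + 13.7·(0.489, 0.872) = (36.6, -17.4). So B.x = 36.6.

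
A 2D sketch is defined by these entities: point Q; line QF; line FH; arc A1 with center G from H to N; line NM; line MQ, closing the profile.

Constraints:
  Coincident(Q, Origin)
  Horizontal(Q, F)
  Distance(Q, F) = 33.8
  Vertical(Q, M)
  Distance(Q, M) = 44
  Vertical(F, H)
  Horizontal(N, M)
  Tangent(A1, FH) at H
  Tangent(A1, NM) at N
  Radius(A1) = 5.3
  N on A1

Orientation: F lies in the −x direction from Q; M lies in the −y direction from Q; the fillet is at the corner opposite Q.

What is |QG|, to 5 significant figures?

48.062

Q is at the origin; Q and F share the same y with |QF| = 33.8 and F on the −x side, so F = (-33.800, 0.0000). Q and M share the same x with |QM| = 44.0 and M on the −y side, so M = (0.0000, -44.000). The virtual corner opposite Q is at (-33.800, -44.000). A1 meets FH tangentially, so GH is at right angles to FH and tangency of A1 to NM means the radius GN is perpendicular to NM, with radius 5.3, so the center G sits 5.3 in from both sides at G = (-28.500, -38.700). Then |QG| = |G − Q| = 48.062.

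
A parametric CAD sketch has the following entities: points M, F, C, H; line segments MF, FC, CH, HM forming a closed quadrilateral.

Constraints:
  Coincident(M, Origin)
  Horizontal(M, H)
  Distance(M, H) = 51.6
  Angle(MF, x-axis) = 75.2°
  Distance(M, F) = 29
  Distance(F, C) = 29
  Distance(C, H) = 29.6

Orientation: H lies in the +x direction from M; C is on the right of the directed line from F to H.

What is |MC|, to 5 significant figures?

22.371

M is at the origin; MH is horizontal with |MH| = 51.6 and H in +x, so H = (51.6, 0). MF runs at 75.2° with |MF| = 29.0, so F = (7.4079, 28.038). C is determined by |FC| = 29.0 and |CH| = 29.6 together: it lies at the intersection of circle(F, 29.0) and circle(H, 29.6). With |FH| = 52.336, the foot of the radical line on FH is 25.832 from F and the perpendicular offset is √(29.0² − 25.832²) = 13.180. Taking the right-of-FH solution: C = (22.160, 3.0702).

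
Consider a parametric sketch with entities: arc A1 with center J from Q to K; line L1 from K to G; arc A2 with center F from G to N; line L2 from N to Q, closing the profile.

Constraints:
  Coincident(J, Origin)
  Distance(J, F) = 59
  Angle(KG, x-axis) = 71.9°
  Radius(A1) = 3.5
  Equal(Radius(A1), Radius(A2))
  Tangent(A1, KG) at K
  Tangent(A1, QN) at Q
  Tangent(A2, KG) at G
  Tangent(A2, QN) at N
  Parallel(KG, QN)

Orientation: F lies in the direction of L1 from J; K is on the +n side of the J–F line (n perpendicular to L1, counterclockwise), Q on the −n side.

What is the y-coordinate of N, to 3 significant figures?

55.0

The slot axis is L1's direction at 71.9°, so u = (cos 71.9°, sin 71.9°) = (0.311, 0.951) and n = (−sin 71.9°, cos 71.9°) = (-0.951, 0.311). J is at the origin and F lies 59.0 along u from J, so F = 59.0·u = (18.3, 56.1). Tangency of A1 to both parallel lines with radius 3.5 puts K and Q at J ± 3.5·n: K = (-3.33, 1.09), Q = (3.33, -1.09). Equal radii place G and N the same way about F: G = F + 3.5·n = (15.0, 57.2), N = F − 3.5·n = (21.7, 55.0). So N.y = 55.0.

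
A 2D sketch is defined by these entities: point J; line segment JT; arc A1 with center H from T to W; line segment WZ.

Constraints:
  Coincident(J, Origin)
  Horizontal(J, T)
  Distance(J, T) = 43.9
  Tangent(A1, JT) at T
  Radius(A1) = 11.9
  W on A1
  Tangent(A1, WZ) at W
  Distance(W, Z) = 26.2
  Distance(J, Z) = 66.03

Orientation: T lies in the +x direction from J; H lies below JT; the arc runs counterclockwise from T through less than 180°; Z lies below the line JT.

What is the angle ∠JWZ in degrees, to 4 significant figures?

162.9°

J is at the origin; J and T share the same y with |JT| = 43.9 and T on the +x side, so T = (43.90, 0.000). A1 meets JT tangentially, so HT is at right angles to JT, so H = T + (0, -11.9) = (43.90, -11.90). Since HW ⟂ WZ (tangency), |HZ| = √(11.9² + 26.2²) = 28.78 regardless of where W sits on A1. So Z lies on both circle(J, 66.03) and circle(H, 28.78); the below-JT intersection is Z = (53.18, -39.14). W is the foot of the tangent from Z: W = (35.23, -20.05).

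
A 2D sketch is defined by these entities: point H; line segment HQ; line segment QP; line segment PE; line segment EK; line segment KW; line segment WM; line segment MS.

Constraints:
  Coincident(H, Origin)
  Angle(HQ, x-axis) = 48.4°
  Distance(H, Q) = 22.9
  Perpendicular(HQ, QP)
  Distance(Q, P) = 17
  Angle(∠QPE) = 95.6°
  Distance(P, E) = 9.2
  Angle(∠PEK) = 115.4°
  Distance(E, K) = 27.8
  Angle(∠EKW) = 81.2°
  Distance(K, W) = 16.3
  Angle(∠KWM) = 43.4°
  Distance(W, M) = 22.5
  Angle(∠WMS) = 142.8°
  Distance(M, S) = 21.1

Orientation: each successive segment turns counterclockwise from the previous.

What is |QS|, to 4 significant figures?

40.66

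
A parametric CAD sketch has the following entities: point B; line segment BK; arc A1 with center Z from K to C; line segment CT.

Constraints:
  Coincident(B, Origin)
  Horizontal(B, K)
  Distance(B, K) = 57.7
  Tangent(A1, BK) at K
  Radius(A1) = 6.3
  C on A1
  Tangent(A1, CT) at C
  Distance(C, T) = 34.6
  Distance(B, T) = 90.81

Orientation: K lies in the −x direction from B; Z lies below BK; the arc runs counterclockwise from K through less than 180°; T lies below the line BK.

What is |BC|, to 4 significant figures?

62.06

Checks: B = (0.00, 0.00) ✓; ∠(ZK, KB) = 90.00° ✓; |ZC| = 6.300 ✓; ∠(ZC, CT) = 90.00° ✓; |CT| = 34.60 ✓; |BT| = 90.81 ✓.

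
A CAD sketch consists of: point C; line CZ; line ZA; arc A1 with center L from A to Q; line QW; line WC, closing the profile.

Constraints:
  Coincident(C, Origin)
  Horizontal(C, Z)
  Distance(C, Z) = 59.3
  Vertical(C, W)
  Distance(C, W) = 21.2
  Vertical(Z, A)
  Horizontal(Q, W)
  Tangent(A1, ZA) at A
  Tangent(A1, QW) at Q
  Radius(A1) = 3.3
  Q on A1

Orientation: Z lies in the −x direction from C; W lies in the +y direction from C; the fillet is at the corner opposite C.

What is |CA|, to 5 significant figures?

61.943

The virtual corner opposite C is at (-59.300, 21.200). A1 meets ZA tangentially, so LA is at right angles to ZA and A1 meets QW tangentially, so LQ is at right angles to QW, with radius 3.3, so the center L sits 3.3 in from both sides at L = (-56.000, 17.900). That places the tangent points at A = (-59.300, 17.900) on ZA and Q = (-56.000, 21.200) on QW. Then |CA| = |A − C| = 61.943.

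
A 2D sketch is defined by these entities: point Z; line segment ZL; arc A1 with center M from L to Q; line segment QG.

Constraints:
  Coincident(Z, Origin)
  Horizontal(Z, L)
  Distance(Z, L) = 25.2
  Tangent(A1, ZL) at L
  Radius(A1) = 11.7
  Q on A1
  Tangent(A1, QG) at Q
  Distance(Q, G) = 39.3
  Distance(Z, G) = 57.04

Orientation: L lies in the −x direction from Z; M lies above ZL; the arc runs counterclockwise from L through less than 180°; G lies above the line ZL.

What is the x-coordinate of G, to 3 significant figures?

-22.1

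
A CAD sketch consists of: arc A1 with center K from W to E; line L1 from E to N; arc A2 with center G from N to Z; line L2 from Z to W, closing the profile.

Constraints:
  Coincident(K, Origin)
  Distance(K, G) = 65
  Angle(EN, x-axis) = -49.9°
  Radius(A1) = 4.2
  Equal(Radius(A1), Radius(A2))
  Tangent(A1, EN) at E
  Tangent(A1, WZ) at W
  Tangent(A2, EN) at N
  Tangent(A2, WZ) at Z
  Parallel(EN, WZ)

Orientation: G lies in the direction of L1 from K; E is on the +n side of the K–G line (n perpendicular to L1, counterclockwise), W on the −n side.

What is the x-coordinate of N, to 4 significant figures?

45.08

The slot axis is L1's direction at -49.9°, so u = (cos -49.9°, sin -49.9°) = (0.6441, -0.7649) and n = (−sin -49.9°, cos -49.9°) = (0.7649, 0.6441). K is at the origin and G lies 65.0 along u from K, so G = 65.0·u = (41.87, -49.72). Tangency of A1 to both parallel lines with radius 4.2 puts E and W at K ± 4.2·n: E = (3.213, 2.705), W = (-3.213, -2.705). Equal radii place N and Z the same way about G: N = G + 4.2·n = (45.08, -47.01), Z = G − 4.2·n = (38.66, -52.43). So N.x = 45.08.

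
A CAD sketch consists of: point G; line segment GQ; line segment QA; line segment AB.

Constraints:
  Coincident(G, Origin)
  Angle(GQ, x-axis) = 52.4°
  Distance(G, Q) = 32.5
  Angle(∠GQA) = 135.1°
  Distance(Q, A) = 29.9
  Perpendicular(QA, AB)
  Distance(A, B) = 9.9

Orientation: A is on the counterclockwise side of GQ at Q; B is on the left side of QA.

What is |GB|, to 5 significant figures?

54.504

G is at the origin; GQ runs at 52.4° with length 32.5, so Q = 32.5·(cos 52.4°, sin 52.4°) = (19.830, 25.749). ∠GQA = 135.1°, so QA runs at 52.4° + (180° − 135.1°) = 97.300° from the x-axis; with |QA| = 29.9, A = Q + 29.9·(cos 97.300°, sin 97.300°) = (16.030, 55.407). The perpendicularity gives AB at right angles to QA; with |AB| = 9.9 on the left of QA, B = A + 9.9·(-0.99189, -0.12706) = (6.2107, 54.149). Then |GB| = |B − G| = 54.504.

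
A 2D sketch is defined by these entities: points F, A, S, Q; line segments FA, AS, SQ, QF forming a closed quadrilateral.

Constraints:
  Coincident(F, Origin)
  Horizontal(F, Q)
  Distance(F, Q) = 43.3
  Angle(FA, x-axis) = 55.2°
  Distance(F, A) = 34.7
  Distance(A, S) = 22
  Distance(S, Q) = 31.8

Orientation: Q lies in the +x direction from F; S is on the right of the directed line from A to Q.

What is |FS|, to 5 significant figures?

14.677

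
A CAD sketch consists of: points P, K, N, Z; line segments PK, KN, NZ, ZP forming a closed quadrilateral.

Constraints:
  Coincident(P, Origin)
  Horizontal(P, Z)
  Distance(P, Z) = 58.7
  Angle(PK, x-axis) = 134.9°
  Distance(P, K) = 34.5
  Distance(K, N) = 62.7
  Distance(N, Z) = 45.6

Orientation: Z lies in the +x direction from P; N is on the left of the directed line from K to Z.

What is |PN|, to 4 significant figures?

53.96

P is at the origin; PZ is horizontal with |PZ| = 58.7 and Z in +x, so Z = (58.7, 0). PK runs at 134.9° with |PK| = 34.5, so K = (-24.35, 24.44). N is determined by |KN| = 62.7 and |NZ| = 45.6 together: it lies at the intersection of circle(K, 62.7) and circle(Z, 45.6). With |KZ| = 86.57, the foot of the radical line on KZ is 53.98 from K and the perpendicular offset is √(62.7² − 53.98²) = 31.89. Taking the left-of-KZ solution: N = (36.44, 39.80).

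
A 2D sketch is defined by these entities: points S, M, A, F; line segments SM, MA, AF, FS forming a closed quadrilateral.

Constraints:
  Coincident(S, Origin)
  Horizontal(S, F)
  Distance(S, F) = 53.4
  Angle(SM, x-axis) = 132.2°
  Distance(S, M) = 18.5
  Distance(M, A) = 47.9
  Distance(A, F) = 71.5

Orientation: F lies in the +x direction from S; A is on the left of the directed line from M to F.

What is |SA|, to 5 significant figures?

57.126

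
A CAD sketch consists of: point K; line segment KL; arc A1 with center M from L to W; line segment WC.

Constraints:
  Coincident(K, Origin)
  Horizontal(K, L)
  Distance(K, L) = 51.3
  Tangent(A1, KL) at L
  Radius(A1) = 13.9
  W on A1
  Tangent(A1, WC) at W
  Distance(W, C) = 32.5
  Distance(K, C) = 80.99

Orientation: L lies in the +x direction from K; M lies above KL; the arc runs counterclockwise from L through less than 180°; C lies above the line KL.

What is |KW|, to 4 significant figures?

66.49

Checks: K = (0.00, 0.00) ✓; |MW| = 13.90 ✓; ∠(MW, WC) = 90.00° ✓; |WC| = 32.50 ✓; |KC| = 80.99 ✓.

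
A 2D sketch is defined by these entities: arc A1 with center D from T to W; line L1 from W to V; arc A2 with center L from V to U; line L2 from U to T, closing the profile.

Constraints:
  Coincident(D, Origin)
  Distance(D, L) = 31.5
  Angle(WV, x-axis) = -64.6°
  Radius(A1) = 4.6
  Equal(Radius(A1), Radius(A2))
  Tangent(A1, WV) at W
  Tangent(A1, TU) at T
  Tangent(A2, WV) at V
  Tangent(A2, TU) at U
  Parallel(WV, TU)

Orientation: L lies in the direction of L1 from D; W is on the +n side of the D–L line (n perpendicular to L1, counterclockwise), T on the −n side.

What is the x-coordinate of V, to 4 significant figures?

17.67

Tangency of A1 to both parallel lines with radius 4.6 puts W and T at D ± 4.6·n: W = (4.155, 1.973), T = (-4.155, -1.973). Equal radii place V and U the same way about L: V = L + 4.6·n = (17.67, -26.48), U = L − 4.6·n = (9.356, -30.43). So V.x = 17.67.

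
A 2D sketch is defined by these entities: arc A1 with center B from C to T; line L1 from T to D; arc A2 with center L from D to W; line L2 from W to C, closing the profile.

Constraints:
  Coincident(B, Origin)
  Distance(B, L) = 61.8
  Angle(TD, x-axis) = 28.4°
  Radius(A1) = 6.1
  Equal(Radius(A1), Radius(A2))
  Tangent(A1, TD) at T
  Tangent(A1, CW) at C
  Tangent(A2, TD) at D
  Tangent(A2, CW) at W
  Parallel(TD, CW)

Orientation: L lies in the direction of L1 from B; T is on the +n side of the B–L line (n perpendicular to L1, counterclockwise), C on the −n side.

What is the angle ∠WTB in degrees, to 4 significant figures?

78.83°

The slot axis is L1's direction at 28.4°, so u = (cos 28.4°, sin 28.4°) = (0.8796, 0.4756) and n = (−sin 28.4°, cos 28.4°) = (-0.4756, 0.8796). B is at the origin and L lies 61.8 along u from B, so L = 61.8·u = (54.36, 29.39). Tangency of A1 to both parallel lines with radius 6.1 puts T and C at B ± 6.1·n: T = (-2.901, 5.366), C = (2.901, -5.366). Equal radii place D and W the same way about L: D = L + 6.1·n = (51.46, 34.76), W = L − 6.1·n = (57.26, 24.03). Then cos ∠WTB = TW·TB / (|TW||TB|), giving 78.83°.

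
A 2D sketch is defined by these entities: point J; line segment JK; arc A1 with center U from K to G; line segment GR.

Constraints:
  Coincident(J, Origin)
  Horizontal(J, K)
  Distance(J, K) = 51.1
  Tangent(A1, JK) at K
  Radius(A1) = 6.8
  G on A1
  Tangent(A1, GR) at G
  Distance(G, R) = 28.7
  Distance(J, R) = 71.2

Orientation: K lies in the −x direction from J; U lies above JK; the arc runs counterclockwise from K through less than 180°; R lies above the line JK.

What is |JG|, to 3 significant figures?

46.9

Checks: |UK| = 6.800 ✓; |UG| = 6.800 ✓; ∠(UG, GR) = 90.00° ✓; |GR| = 28.70 ✓; |JR| = 71.20 ✓.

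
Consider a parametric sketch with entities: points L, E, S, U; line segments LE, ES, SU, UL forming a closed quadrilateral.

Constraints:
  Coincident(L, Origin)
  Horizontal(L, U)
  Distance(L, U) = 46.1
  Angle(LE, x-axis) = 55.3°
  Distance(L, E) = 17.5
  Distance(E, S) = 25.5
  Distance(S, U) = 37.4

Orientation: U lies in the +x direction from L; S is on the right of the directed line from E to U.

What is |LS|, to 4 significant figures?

15.21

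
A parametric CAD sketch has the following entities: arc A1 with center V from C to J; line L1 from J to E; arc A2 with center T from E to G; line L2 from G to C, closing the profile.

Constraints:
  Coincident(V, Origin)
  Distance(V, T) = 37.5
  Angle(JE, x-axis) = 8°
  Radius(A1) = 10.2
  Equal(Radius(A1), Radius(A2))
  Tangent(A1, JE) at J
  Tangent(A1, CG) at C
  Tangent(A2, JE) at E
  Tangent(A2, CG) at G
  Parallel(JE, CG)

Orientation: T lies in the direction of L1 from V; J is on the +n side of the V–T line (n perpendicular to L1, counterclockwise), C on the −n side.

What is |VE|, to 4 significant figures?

38.86

The slot axis is L1's direction at 8.0°, so u = (cos 8.0°, sin 8.0°) = (0.9903, 0.1392) and n = (−sin 8.0°, cos 8.0°) = (-0.1392, 0.9903). V is at the origin and T lies 37.5 along u from V, so T = 37.5·u = (37.14, 5.219). Tangency of A1 to both parallel lines with radius 10.2 puts J and C at V ± 10.2·n: J = (-1.420, 10.10), C = (1.420, -10.10). Equal radii place E and G the same way about T: E = T + 10.2·n = (35.72, 15.32), G = T − 10.2·n = (38.55, -4.882). Then |VE| = |E − V| = 38.86.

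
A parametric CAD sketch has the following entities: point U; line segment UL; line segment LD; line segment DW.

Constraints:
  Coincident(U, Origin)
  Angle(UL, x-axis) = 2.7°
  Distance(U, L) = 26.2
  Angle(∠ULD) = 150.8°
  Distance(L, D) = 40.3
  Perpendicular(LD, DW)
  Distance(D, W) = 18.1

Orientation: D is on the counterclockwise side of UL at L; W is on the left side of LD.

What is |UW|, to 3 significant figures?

63.4

U is at the origin; UL runs at 2.7° with length 26.2, so L = 26.2·(cos 2.7°, sin 2.7°) = (26.2, 1.23). ∠ULD = 150.8°, so LD runs at 2.7° + (180° − 150.8°) = 31.9° from the x-axis; with |LD| = 40.3, D = L + 40.3·(cos 31.9°, sin 31.9°) = (60.4, 22.5). LD ⟂ DW; with |DW| = 18.1 on the left of LD, W = D + 18.1·(-0.528, 0.849) = (50.8, 37.9). Then |UW| = |W − U| = 63.4.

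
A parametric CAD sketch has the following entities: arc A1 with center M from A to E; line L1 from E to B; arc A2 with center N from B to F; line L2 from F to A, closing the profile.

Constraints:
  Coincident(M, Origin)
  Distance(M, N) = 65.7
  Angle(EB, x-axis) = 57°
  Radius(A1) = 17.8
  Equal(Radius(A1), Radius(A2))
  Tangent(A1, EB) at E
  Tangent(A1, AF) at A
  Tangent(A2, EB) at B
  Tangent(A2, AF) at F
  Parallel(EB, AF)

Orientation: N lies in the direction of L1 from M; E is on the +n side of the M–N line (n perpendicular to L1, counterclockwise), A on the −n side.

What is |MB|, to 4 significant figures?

68.07

The slot axis is L1's direction at 57.0°, so u = (cos 57.0°, sin 57.0°) = (0.5446, 0.8387) and n = (−sin 57.0°, cos 57.0°) = (-0.8387, 0.5446). M is at the origin and N lies 65.7 along u from M, so N = 65.7·u = (35.78, 55.10). Tangency of A1 to both parallel lines with radius 17.8 puts E and A at M ± 17.8·n: E = (-14.93, 9.695), A = (14.93, -9.695). Equal radii place B and F the same way about N: B = N + 17.8·n = (20.85, 64.80), F = N − 17.8·n = (50.71, 45.41). Then |MB| = |B − M| = 68.07.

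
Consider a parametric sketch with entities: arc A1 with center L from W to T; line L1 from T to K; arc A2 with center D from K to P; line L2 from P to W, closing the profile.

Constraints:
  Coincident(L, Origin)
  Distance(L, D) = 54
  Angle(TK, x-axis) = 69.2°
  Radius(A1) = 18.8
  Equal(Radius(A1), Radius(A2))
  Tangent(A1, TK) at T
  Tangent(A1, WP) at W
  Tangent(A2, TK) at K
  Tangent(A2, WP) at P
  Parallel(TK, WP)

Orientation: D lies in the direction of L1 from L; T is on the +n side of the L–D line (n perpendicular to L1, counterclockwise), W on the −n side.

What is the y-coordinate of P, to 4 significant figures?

43.80

The slot axis is L1's direction at 69.2°, so u = (cos 69.2°, sin 69.2°) = (0.3551, 0.9348) and n = (−sin 69.2°, cos 69.2°) = (-0.9348, 0.3551). L is at the origin and D lies 54.0 along u from L, so D = 54.0·u = (19.18, 50.48). Tangency of A1 to both parallel lines with radius 18.8 puts T and W at L ± 18.8·n: T = (-17.57, 6.676), W = (17.57, -6.676). Equal radii place K and P the same way about D: K = D + 18.8·n = (1.601, 57.16), P = D − 18.8·n = (36.75, 43.80). So P.y = 43.80.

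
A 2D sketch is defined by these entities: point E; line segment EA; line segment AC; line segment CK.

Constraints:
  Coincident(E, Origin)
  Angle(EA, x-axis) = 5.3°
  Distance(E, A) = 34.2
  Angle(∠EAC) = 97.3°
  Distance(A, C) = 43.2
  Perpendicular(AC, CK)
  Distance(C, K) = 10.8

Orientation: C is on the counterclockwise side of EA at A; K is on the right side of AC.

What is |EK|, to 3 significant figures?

65.3

∠EAC = 97.3°, so AC runs at 5.3° + (180° − 97.3°) = 88.0° from the x-axis; with |AC| = 43.2, C = A + 43.2·(cos 88.0°, sin 88.0°) = (35.6, 46.3). The perpendicularity gives CK at right angles to AC; with |CK| = 10.8 on the right of AC, K = C + 10.8·(0.999, -0.0349) = (46.4, 46.0). Then |EK| = |K − E| = 65.3.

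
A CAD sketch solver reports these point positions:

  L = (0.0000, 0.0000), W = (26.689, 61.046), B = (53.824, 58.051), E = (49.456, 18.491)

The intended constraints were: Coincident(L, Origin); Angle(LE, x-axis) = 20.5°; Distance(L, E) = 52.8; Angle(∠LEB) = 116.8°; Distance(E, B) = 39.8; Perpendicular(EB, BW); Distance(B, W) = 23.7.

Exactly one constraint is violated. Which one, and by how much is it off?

Distance(B, W) = 23.7 — off by 3.60.

L = (0.00, 0.00) ✓; LE at 20.50° ✓; |LE| = 52.80 ✓; ∠LEB = 116.8° ✓; |EB| = 39.80 ✓; ∠(EB, BW) = 90.00° ✓; |BW| = 27.30 ✗.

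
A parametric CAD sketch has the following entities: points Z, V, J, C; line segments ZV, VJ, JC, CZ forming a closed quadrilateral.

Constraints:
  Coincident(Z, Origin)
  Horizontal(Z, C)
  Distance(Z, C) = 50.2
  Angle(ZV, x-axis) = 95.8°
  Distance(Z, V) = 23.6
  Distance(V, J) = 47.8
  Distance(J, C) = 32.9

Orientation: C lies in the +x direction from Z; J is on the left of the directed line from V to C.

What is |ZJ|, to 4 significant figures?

55.11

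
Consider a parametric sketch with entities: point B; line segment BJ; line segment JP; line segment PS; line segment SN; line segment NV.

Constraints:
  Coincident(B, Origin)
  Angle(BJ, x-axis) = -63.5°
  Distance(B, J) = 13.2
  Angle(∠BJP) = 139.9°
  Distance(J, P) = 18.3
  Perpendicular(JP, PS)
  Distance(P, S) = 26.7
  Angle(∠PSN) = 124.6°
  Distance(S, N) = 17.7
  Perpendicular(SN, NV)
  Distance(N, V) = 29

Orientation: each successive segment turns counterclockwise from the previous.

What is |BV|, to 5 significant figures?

5.1119

B is at the origin; BJ runs at -63.5° with length 13.2, so J = (5.8898, -11.813). ∠BJP = 139.9° gives JP at -23.400° from the x-axis; with |JP| = 18.3, P = (22.685, -19.081). JP is perpendicular to PS, so PS runs at 66.600°; with |PS| = 26.7, S = (33.289, 5.4231). ∠PSN = 124.6° gives SN at 122.00° from the x-axis; with |SN| = 17.7, N = (23.909, 20.434). SN is perpendicular to NV, so NV runs at -148.00°; with |NV| = 29.0, V = (-0.68440, 5.0659). Then |BV| = |V − B| = 5.1119.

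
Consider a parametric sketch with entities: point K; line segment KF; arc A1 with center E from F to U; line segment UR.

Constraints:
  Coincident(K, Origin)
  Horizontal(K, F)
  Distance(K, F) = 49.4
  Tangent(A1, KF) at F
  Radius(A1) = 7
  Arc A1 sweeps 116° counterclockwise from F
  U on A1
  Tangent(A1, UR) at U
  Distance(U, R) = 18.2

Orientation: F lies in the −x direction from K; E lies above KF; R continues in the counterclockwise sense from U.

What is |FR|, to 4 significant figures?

26.48

K is at the origin; KF is horizontal with |KF| = 49.4 and F on the −x side, so F = (-49.40, 0.000). The tangent condition forces EF to be normal to KF, so E = F + (0, 7) = (-49.40, 7.000). On A1, F sits at bearing -90° from E; a 116° counterclockwise sweep puts U at bearing 26°, so U = E + 7.0·(cos 26°, sin 26°) = (-43.11, 10.07). Since A1 is tangent to UR there, EU ⟂ UR, so UR runs along (−sin 26°, cos 26°); with |UR| = 18.2, R = (-51.09, 26.43). Then |FR| = |R − F| = 26.48.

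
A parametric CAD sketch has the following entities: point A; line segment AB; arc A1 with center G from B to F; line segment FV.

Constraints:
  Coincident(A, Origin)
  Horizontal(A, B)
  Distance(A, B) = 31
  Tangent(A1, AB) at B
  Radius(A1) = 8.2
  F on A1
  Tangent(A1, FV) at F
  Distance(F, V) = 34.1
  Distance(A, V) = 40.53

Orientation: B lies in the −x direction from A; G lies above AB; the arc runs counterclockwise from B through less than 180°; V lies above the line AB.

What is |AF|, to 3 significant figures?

23.9

Checks: |GF| = 8.200 ✓; ∠(GF, FV) = 90.00° ✓; |FV| = 34.10 ✓; |AV| = 40.53 ✓.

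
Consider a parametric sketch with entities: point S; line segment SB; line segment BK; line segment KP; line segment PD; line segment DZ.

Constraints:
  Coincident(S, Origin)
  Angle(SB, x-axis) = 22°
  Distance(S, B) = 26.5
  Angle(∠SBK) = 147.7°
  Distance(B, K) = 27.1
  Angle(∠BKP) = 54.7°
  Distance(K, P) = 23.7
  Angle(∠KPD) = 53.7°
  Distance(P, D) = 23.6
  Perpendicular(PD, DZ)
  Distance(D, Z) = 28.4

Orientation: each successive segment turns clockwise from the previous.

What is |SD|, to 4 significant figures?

33.17

S is at the origin; SB runs at 22.0° with length 26.5, so B = (24.57, 9.927). ∠SBK = 147.7° gives BK at -10.30° from the x-axis; with |BK| = 27.1, K = (51.23, 5.082). ∠BKP = 54.7° gives KP at -135.6° from the x-axis; with |KP| = 23.7, P = (34.30, -11.50). ∠KPD = 53.7° gives PD at 98.10° from the x-axis; with |PD| = 23.6, D = (30.98, 11.86). Then |SD| = |D − S| = 33.17.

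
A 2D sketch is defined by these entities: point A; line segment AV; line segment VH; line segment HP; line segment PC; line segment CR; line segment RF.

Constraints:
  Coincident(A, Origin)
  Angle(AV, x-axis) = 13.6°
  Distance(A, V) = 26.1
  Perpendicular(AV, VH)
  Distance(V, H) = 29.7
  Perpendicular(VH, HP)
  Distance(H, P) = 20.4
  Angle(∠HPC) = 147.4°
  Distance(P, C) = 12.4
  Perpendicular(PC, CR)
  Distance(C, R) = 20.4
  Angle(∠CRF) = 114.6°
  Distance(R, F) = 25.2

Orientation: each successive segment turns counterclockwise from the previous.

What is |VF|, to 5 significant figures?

10.642

PC is perpendicular to CR, so CR runs at -43.800°; with |CR| = 20.4, R = (4.6978, 7.1380). ∠CRF = 114.6° gives RF at 21.600° from the x-axis; with |RF| = 25.2, F = (28.128, 16.415). Then |VF| = |F − V| = 10.642.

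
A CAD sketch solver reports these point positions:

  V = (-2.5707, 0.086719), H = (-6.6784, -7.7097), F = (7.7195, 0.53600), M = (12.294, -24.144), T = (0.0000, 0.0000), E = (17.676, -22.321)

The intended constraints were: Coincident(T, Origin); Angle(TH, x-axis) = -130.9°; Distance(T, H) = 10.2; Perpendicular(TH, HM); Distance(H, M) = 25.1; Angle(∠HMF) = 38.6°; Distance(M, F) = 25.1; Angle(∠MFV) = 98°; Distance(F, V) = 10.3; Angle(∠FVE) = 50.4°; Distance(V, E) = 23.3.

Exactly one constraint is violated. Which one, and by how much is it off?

Distance(V, E) = 23.3 — off by 6.90.

T = (0.00, 0.00) ✓; TH at -130.9° ✓; |TH| = 10.20 ✓; ∠(TH, HM) = 90.00° ✓; |HM| = 25.10 ✓; ∠HMF = 38.60° ✓; |MF| = 25.10 ✓; ∠MFV = 98.00° ✓; |FV| = 10.30 ✓; ∠FVE = 50.40° ✓; |VE| = 30.20 ✗.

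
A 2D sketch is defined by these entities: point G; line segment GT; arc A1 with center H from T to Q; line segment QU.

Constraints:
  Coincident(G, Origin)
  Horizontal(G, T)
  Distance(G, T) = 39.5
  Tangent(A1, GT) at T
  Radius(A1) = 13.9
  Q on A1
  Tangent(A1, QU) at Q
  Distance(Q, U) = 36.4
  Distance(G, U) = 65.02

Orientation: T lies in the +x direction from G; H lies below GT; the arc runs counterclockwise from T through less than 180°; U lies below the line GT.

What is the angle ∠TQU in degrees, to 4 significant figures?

125.7°

Checks: |HQ| = 13.90 ✓; ∠(HQ, QU) = 90.00° ✓; |QU| = 36.40 ✓; |GU| = 65.02 ✓.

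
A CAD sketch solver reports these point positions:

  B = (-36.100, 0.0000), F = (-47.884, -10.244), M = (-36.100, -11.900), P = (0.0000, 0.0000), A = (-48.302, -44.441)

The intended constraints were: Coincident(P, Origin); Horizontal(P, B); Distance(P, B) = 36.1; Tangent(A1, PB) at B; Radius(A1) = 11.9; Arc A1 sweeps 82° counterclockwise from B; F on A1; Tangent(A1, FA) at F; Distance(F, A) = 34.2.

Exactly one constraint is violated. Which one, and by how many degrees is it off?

Tangent(A1, FA) at F — off by 7.30°.

P = (0.00, 0.00) ✓; P.y = 0.00, B.y = 0.00 ✓; |PB| = 36.10 ✓; ∠(MB, BP) = 90.00° ✓; |MB| = 11.90 ✓; bearing(M→F) − bearing(M→B) = 82.00° ✓; |MF| = 11.90 ✓; ∠(MF, FA) = 82.70° ✗; |FA| = 34.20 ✓.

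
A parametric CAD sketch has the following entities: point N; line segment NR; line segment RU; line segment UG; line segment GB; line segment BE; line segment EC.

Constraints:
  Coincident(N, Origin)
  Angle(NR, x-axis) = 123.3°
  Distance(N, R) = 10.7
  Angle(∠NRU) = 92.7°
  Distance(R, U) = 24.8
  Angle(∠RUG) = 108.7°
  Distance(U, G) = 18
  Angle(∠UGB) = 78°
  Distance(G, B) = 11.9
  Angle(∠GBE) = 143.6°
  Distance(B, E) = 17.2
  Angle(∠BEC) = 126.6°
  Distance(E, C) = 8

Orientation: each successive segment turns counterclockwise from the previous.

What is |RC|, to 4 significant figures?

3.468

N is at the origin; NR runs at 123.3° with length 10.7, so R = (-5.875, 8.943). ∠NRU = 92.7° gives RU at -149.4° from the x-axis; with |RU| = 24.8, U = (-27.22, -3.681). ∠RUG = 108.7° gives UG at -78.10° from the x-axis; with |UG| = 18.0, G = (-23.51, -21.29). ∠UGB = 78.0° gives GB at 23.90° from the x-axis; with |GB| = 11.9, B = (-12.63, -16.47). ∠GBE = 143.6° gives BE at 60.30° from the x-axis; with |BE| = 17.2, E = (-4.108, -1.533). ∠BEC = 126.6° gives EC at 113.7° from the x-axis; with |EC| = 8.0, C = (-7.323, 5.793). Then |RC| = |C − R| = 3.468.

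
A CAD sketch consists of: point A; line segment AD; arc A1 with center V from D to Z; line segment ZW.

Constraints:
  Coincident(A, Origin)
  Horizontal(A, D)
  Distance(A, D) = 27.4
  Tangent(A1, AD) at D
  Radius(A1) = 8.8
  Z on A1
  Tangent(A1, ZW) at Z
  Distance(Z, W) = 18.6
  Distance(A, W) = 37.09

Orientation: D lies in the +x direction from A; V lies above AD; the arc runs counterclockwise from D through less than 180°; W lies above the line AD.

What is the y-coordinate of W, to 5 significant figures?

28.942

Checks: |VZ| = 8.800 ✓; ∠(VZ, ZW) = 90.00° ✓; |ZW| = 18.60 ✓; |AW| = 37.09 ✓.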